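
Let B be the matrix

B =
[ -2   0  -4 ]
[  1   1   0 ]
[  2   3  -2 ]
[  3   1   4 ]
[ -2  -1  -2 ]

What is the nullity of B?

1

Row reduce to echelon form.
R2 ← R2 + (1/2)·R1: [0, 1, -2]
R3 ← R3 + R1: [0, 3, -6]
R4 ← R4 + (3/2)·R1: [0, 1, -2]
R5 ← R5 − R1: [0, -1, 2]
R3 ← R3 − (3)·R2: [0, 0, 0]
R4 ← R4 − R2: [0, 0, 0]
R5 ← R5 + R2: [0, 0, 0]
2 nonzero rows, so rank(B) = 2.
B has 3 columns; by rank–nullity, nullity = 3 − 2 = 1.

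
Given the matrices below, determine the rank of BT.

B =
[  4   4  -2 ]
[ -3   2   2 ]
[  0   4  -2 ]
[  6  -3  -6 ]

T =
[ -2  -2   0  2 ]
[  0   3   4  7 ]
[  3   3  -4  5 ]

First compute BT:
[[-14,  -2,  24,  26],
 [ 12,  18,   0,  18],
 [ -6,   6,  24,  18],
 [-30, -39,  12, -39]]
Now row reduce the product.
R2 ← R2 + (6/7)·R1: [0, 114/7, 144/7, 282/7]
R3 ← R3 − (3/7)·R1: [0, 48/7, 96/7, 48/7]
R4 ← R4 − (15/7)·R1: [0, -243/7, -276/7, -663/7]
R3 ← R3 − (8/19)·R2: [0, 0, 96/19, -192/19]
R4 ← R4 + (81/38)·R2: [0, 0, 84/19, -168/19]
R4 ← R4 − (7/8)·R3: [0, 0, 0, 0]
3 nonzero rows, so rank(BT) = 3.

3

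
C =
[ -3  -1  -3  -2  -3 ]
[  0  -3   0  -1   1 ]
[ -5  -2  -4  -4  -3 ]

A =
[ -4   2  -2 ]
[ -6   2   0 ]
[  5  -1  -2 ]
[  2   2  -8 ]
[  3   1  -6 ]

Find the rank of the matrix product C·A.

First compute CA:
[[-10, -12,  46],
 [ 19,  -7,   2],
 [ -5, -21,  68]]
Now row reduce the product.
R2 ← R2 + (19/10)·R1: [0, -149/5, 447/5]
R3 ← R3 − (1/2)·R1: [0, -15, 45]
R3 ← R3 − (75/149)·R2: [0, 0, 0]
2 nonzero rows, so rank(CA) = 2.

2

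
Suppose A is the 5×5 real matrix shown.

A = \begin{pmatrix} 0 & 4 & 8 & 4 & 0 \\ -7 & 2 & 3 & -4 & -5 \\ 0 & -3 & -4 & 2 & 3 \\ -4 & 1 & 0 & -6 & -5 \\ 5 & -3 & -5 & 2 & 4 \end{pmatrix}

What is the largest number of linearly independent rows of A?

Row reduce to echelon form.
Swap R1 ↔ R2
R4 ← R4 − (4/7)·R1: [0, -1/7, -12/7, -26/7, -15/7]
R5 ← R5 + (5/7)·R1: [0, -11/7, -20/7, -6/7, 3/7]
R3 ← R3 + (3/4)·R2: [0, 0, 2, 5, 3]
R4 ← R4 + (1/28)·R2: [0, 0, -10/7, -25/7, -15/7]
R5 ← R5 + (11/28)·R2: [0, 0, 2/7, 5/7, 3/7]
R4 ← R4 + (5/7)·R3: [0, 0, 0, 0, 0]
R5 ← R5 − (1/7)·R3: [0, 0, 0, 0, 0]
Echelon form has 3 nonzero rows, so rank(A) = 3.
The rank gives the maximum number of linearly independent rows: 3.

3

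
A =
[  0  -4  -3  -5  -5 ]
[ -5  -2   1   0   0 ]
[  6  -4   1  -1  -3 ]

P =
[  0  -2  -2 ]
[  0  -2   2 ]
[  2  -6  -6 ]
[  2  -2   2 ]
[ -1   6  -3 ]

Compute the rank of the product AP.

First compute AP:
[[-11,   6,  15],
 [  2,   8,   0],
 [  3, -26, -19]]
Now row reduce the product.
R2 ← R2 + (2/11)·R1: [0, 100/11, 30/11]
R3 ← R3 + (3/11)·R1: [0, -268/11, -164/11]
R3 ← R3 + (67/25)·R2: [0, 0, -38/5]
3 nonzero rows, so rank(AP) = 3.

3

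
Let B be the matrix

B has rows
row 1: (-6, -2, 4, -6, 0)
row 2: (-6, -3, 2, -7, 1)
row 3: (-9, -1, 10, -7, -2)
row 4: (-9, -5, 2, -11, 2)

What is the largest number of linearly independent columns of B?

2

Row reduce to echelon form.
R2 ← R2 − R1: [0, -1, -2, -1, 1]
R3 ← R3 − (3/2)·R1: [0, 2, 4, 2, -2]
R4 ← R4 − (3/2)·R1: [0, -2, -4, -2, 2]
R3 ← R3 + (2)·R2: [0, 0, 0, 0, 0]
R4 ← R4 − (2)·R2: [0, 0, 0, 0, 0]
Echelon form has 2 nonzero rows, so rank(B) = 2.
The rank gives the maximum number of linearly independent columns: 2.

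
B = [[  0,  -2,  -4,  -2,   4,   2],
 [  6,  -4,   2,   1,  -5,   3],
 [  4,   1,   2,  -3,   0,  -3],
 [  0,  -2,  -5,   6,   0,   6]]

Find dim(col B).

Row reduce to echelon form.
Swap R1 ↔ R2
R3 ← R3 − (2/3)·R1: [0, 11/3, 2/3, -11/3, 10/3, -5]
R3 ← R3 + (11/6)·R2: [0, 0, -20/3, -22/3, 32/3, -4/3]
R4 ← R4 − R2: [0, 0, -1, 8, -4, 4]
R4 ← R4 − (3/20)·R3: [0, 0, 0, 91/10, -28/5, 21/5]
Echelon form has 4 nonzero rows, so rank(B) = 4.
The column space has dimension equal to the rank: 4.

4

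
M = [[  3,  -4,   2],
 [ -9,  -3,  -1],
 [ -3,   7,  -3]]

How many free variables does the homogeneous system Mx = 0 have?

1

Row reduce to echelon form.
R2 ← R2 + (3)·R1: [0, -15, 5]
R3 ← R3 + R1: [0, 3, -1]
R3 ← R3 + (1/5)·R2: [0, 0, 0]
2 nonzero rows, so rank(M) = 2.
M has 3 columns; by rank–nullity, nullity = 3 − 2 = 1.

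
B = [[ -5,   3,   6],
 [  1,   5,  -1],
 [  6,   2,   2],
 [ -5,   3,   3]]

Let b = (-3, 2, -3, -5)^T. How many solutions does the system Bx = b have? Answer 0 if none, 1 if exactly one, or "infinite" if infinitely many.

0

Row reduce the augmented matrix [B | b].
R2 ← R2 + (1/5)·R1: [0, 28/5, 1/5, 7/5]
R3 ← R3 + (6/5)·R1: [0, 28/5, 46/5, -33/5]
R4 ← R4 − R1: [0, 0, -3, -2]
R3 ← R3 − R2: [0, 0, 9, -8]
R4 ← R4 + (1/3)·R3: [0, 0, 0, -14/3]
The echelon form has 4 nonzero rows; the last pivot sits in the augmented column, so rank(B) = 3 but rank([B|b]) = 4.
Since the ranks differ, the system is inconsistent.
It has no solutions.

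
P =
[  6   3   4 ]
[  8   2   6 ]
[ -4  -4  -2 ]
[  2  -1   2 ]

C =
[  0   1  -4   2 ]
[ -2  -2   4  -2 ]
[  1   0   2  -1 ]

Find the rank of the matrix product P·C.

First compute PC:
[[ -2,   0,  -4,   2],
 [  2,   4, -12,   6],
 [  6,   4,  -4,   2],
 [  4,   4,  -8,   4]]
Now row reduce the product.
R2 ← R2 + R1: [0, 4, -16, 8]
R3 ← R3 + (3)·R1: [0, 4, -16, 8]
R4 ← R4 + (2)·R1: [0, 4, -16, 8]
R3 ← R3 − R2: [0, 0, 0, 0]
R4 ← R4 − R2: [0, 0, 0, 0]
2 nonzero rows, so rank(PC) = 2.

2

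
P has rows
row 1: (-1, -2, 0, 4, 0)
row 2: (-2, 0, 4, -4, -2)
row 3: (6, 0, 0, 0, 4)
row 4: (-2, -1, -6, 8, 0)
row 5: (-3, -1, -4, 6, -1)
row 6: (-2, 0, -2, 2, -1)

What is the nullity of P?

Row reduce to echelon form.
R2 ← R2 − (2)·R1: [0, 4, 4, -12, -2]
R3 ← R3 + (6)·R1: [0, -12, 0, 24, 4]
R4 ← R4 − (2)·R1: [0, 3, -6, 0, 0]
R5 ← R5 − (3)·R1: [0, 5, -4, -6, -1]
R6 ← R6 − (2)·R1: [0, 4, -2, -6, -1]
R3 ← R3 + (3)·R2: [0, 0, 12, -12, -2]
R4 ← R4 − (3/4)·R2: [0, 0, -9, 9, 3/2]
R5 ← R5 − (5/4)·R2: [0, 0, -9, 9, 3/2]
R6 ← R6 − R2: [0, 0, -6, 6, 1]
R4 ← R4 + (3/4)·R3: [0, 0, 0, 0, 0]
R5 ← R5 + (3/4)·R3: [0, 0, 0, 0, 0]
R6 ← R6 + (1/2)·R3: [0, 0, 0, 0, 0]
3 nonzero rows, so rank(P) = 3.
P has 5 columns; by rank–nullity, nullity = 5 − 3 = 2.

2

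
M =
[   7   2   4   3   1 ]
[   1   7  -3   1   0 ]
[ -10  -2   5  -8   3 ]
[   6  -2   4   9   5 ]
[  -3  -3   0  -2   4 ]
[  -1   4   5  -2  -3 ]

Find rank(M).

Row reduce to echelon form.
R2 ← R2 − (1/7)·R1: [0, 47/7, -25/7, 4/7, -1/7]
R3 ← R3 + (10/7)·R1: [0, 6/7, 75/7, -26/7, 31/7]
R4 ← R4 − (6/7)·R1: [0, -26/7, 4/7, 45/7, 29/7]
R5 ← R5 + (3/7)·R1: [0, -15/7, 12/7, -5/7, 31/7]
R6 ← R6 + (1/7)·R1: [0, 30/7, 39/7, -11/7, -20/7]
R3 ← R3 − (6/47)·R2: [0, 0, 525/47, -178/47, 209/47]
R4 ← R4 + (26/47)·R2: [0, 0, -66/47, 317/47, 191/47]
R5 ← R5 + (15/47)·R2: [0, 0, 27/47, -25/47, 206/47]
R6 ← R6 − (30/47)·R2: [0, 0, 369/47, -91/47, -130/47]
R4 ← R4 + (22/175)·R3: [0, 0, 0, 1097/175, 809/175]
R5 ← R5 − (9/175)·R3: [0, 0, 0, -59/175, 727/175]
R6 ← R6 − (123/175)·R3: [0, 0, 0, 127/175, -1031/175]
R5 ← R5 + (59/1097)·R4: [0, 0, 0, 0, 4830/1097]
R6 ← R6 − (127/1097)·R4: [0, 0, 0, 0, -7050/1097]
R6 ← R6 + (235/161)·R5: [0, 0, 0, 0, 0]
Echelon form has 5 nonzero rows, so rank(M) = 5.

5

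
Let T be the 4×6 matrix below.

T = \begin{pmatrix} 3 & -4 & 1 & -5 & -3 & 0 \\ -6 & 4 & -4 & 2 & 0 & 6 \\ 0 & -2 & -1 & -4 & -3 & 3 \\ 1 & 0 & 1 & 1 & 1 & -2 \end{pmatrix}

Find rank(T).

Row reduce to echelon form.
R2 ← R2 + (2)·R1: [0, -4, -2, -8, -6, 6]
R4 ← R4 − (1/3)·R1: [0, 4/3, 2/3, 8/3, 2, -2]
R3 ← R3 − (1/2)·R2: [0, 0, 0, 0, 0, 0]
R4 ← R4 + (1/3)·R2: [0, 0, 0, 0, 0, 0]
Echelon form has 2 nonzero rows, so rank(T) = 2.

2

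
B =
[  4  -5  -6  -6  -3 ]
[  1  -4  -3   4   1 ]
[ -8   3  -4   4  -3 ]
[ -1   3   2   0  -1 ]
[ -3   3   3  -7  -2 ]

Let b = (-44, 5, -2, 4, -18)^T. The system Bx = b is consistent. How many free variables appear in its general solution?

0

Row reduce the augmented matrix [B | b].
R2 ← R2 − (1/4)·R1: [0, -11/4, -3/2, 11/2, 7/4, 16]
R3 ← R3 + (2)·R1: [0, -7, -16, -8, -9, -90]
R4 ← R4 + (1/4)·R1: [0, 7/4, 1/2, -3/2, -7/4, -7]
R5 ← R5 + (3/4)·R1: [0, -3/4, -3/2, -23/2, -17/4, -51]
R3 ← R3 − (28/11)·R2: [0, 0, -134/11, -22, -148/11, -1438/11]
R4 ← R4 + (7/11)·R2: [0, 0, -5/11, 2, -7/11, 35/11]
R5 ← R5 − (3/11)·R2: [0, 0, -12/11, -13, -52/11, -609/11]
R4 ← R4 − (5/134)·R3: [0, 0, 0, 189/67, -9/67, 540/67]
R5 ← R5 − (6/67)·R3: [0, 0, 0, -739/67, -236/67, -2925/67]
R5 ← R5 + (739/189)·R4: [0, 0, 0, 0, -85/21, -85/7]
The echelon form has 5 nonzero rows, and every pivot lies in the first 5 columns, so rank(B) = rank([B|b]) = 5.
The system is consistent.
Free variables = (unknowns) − (rank) = 5 − 5 = 0.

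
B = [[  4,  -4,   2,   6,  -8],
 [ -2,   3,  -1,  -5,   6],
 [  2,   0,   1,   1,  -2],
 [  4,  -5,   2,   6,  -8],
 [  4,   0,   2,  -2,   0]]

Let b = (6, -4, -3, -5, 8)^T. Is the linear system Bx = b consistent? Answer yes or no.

Row reduce the augmented matrix [B | b].
R2 ← R2 + (1/2)·R1: [0, 1, 0, -2, 2, -1]
R3 ← R3 − (1/2)·R1: [0, 2, 0, -2, 2, -6]
R4 ← R4 − R1: [0, -1, 0, 0, 0, -11]
R5 ← R5 − R1: [0, 4, 0, -8, 8, 2]
R3 ← R3 − (2)·R2: [0, 0, 0, 2, -2, -4]
R4 ← R4 + R2: [0, 0, 0, -2, 2, -12]
R5 ← R5 − (4)·R2: [0, 0, 0, 0, 0, 6]
R4 ← R4 + R3: [0, 0, 0, 0, 0, -16]
R5 ← R5 + (3/8)·R4: [0, 0, 0, 0, 0, 0]
The echelon form has 4 nonzero rows; the last pivot sits in the augmented column, so rank(B) = 3 but rank([B|b]) = 4.
Since the ranks differ, the system is inconsistent.

no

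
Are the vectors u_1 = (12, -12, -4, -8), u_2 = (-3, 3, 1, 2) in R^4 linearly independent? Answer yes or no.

no

Form the matrix with these vectors as rows and row reduce.
R2 ← R2 + (1/4)·R1: [0, 0, 0, 0]
1 nonzero row, so the 2 vectors span a space of dimension 1.
Since 1 < 2, the vectors are linearly dependent.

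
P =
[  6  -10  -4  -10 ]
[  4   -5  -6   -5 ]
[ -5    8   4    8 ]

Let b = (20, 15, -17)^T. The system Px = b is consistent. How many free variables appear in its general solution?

Row reduce the augmented matrix [P | b].
R2 ← R2 − (2/3)·R1: [0, 5/3, -10/3, 5/3, 5/3]
R3 ← R3 + (5/6)·R1: [0, -1/3, 2/3, -1/3, -1/3]
R3 ← R3 + (1/5)·R2: [0, 0, 0, 0, 0]
The echelon form has 2 nonzero rows, and every pivot lies in the first 4 columns, so rank(P) = rank([P|b]) = 2.
The system is consistent.
Free variables = (unknowns) − (rank) = 4 − 2 = 2.

2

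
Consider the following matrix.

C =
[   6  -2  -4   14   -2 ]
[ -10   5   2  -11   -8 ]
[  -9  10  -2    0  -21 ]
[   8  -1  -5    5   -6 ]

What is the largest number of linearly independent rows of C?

Row reduce to echelon form.
R2 ← R2 + (5/3)·R1: [0, 5/3, -14/3, 37/3, -34/3]
R3 ← R3 + (3/2)·R1: [0, 7, -8, 21, -24]
R4 ← R4 − (4/3)·R1: [0, 5/3, 1/3, -41/3, -10/3]
R3 ← R3 − (21/5)·R2: [0, 0, 58/5, -154/5, 118/5]
R4 ← R4 − R2: [0, 0, 5, -26, 8]
R4 ← R4 − (25/58)·R3: [0, 0, 0, -369/29, -63/29]
Echelon form has 4 nonzero rows, so rank(C) = 4.
The rank gives the maximum number of linearly independent rows: 4.

4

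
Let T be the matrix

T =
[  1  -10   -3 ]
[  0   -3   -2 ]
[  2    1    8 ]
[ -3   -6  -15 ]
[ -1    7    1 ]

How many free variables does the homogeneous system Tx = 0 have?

1

Row reduce to echelon form.
R3 ← R3 − (2)·R1: [0, 21, 14]
R4 ← R4 + (3)·R1: [0, -36, -24]
R5 ← R5 + R1: [0, -3, -2]
R3 ← R3 + (7)·R2: [0, 0, 0]
R4 ← R4 − (12)·R2: [0, 0, 0]
R5 ← R5 − R2: [0, 0, 0]
2 nonzero rows, so rank(T) = 2.
T has 3 columns; by rank–nullity, nullity = 3 − 2 = 1.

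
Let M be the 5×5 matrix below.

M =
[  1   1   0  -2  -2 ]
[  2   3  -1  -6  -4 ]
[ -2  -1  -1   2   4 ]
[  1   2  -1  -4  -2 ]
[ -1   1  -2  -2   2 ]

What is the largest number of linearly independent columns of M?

Row reduce to echelon form.
R2 ← R2 − (2)·R1: [0, 1, -1, -2, 0]
R3 ← R3 + (2)·R1: [0, 1, -1, -2, 0]
R4 ← R4 − R1: [0, 1, -1, -2, 0]
R5 ← R5 + R1: [0, 2, -2, -4, 0]
R3 ← R3 − R2: [0, 0, 0, 0, 0]
R4 ← R4 − R2: [0, 0, 0, 0, 0]
R5 ← R5 − (2)·R2: [0, 0, 0, 0, 0]
Echelon form has 2 nonzero rows, so rank(M) = 2.
The rank gives the maximum number of linearly independent columns: 2.

2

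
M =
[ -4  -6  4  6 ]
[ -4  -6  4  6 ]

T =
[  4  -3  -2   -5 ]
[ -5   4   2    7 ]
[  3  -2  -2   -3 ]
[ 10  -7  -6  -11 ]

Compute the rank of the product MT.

First compute MT:
[[ 86, -62, -48, -100],
 [ 86, -62, -48, -100]]
Now row reduce the product.
R2 ← R2 − R1: [0, 0, 0, 0]
1 nonzero row, so rank(MT) = 1.

1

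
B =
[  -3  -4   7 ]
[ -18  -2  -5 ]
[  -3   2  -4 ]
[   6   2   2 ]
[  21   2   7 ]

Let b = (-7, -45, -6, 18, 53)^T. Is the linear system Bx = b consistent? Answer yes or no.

Row reduce the augmented matrix [B | b].
R2 ← R2 − (6)·R1: [0, 22, -47, -3]
R3 ← R3 − R1: [0, 6, -11, 1]
R4 ← R4 + (2)·R1: [0, -6, 16, 4]
R5 ← R5 + (7)·R1: [0, -26, 56, 4]
R3 ← R3 − (3/11)·R2: [0, 0, 20/11, 20/11]
R4 ← R4 + (3/11)·R2: [0, 0, 35/11, 35/11]
R5 ← R5 + (13/11)·R2: [0, 0, 5/11, 5/11]
R4 ← R4 − (7/4)·R3: [0, 0, 0, 0]
R5 ← R5 − (1/4)·R3: [0, 0, 0, 0]
The echelon form has 3 nonzero rows, and every pivot lies in the first 3 columns, so rank(B) = rank([B|b]) = 3.
The system is consistent.

yes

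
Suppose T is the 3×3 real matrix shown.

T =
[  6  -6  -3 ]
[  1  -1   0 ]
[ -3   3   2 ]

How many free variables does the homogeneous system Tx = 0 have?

Row reduce to echelon form.
R2 ← R2 − (1/6)·R1: [0, 0, 1/2]
R3 ← R3 + (1/2)·R1: [0, 0, 1/2]
R3 ← R3 − R2: [0, 0, 0]
2 nonzero rows, so rank(T) = 2.
T has 3 columns; by rank–nullity, nullity = 3 − 2 = 1.

1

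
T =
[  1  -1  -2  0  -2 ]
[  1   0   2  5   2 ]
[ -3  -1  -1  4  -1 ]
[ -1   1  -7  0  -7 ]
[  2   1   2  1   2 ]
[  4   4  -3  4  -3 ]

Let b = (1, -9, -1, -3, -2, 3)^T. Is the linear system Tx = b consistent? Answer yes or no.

no

Row reduce the augmented matrix [T | b].
R2 ← R2 − R1: [0, 1, 4, 5, 4, -10]
R3 ← R3 + (3)·R1: [0, -4, -7, 4, -7, 2]
R4 ← R4 + R1: [0, 0, -9, 0, -9, -2]
R5 ← R5 − (2)·R1: [0, 3, 6, 1, 6, -4]
R6 ← R6 − (4)·R1: [0, 8, 5, 4, 5, -1]
R3 ← R3 + (4)·R2: [0, 0, 9, 24, 9, -38]
R5 ← R5 − (3)·R2: [0, 0, -6, -14, -6, 26]
R6 ← R6 − (8)·R2: [0, 0, -27, -36, -27, 79]
R4 ← R4 + R3: [0, 0, 0, 24, 0, -40]
R5 ← R5 + (2/3)·R3: [0, 0, 0, 2, 0, 2/3]
R6 ← R6 + (3)·R3: [0, 0, 0, 36, 0, -35]
R5 ← R5 − (1/12)·R4: [0, 0, 0, 0, 0, 4]
R6 ← R6 − (3/2)·R4: [0, 0, 0, 0, 0, 25]
R6 ← R6 − (25/4)·R5: [0, 0, 0, 0, 0, 0]
The echelon form has 5 nonzero rows; the last pivot sits in the augmented column, so rank(T) = 4 but rank([T|b]) = 5.
Since the ranks differ, the system is inconsistent.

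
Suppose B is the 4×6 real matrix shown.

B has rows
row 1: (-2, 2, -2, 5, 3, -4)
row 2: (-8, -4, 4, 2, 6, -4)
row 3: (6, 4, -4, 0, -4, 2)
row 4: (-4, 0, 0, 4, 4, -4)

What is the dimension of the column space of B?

2

Row reduce to echelon form.
R2 ← R2 − (4)·R1: [0, -12, 12, -18, -6, 12]
R3 ← R3 + (3)·R1: [0, 10, -10, 15, 5, -10]
R4 ← R4 − (2)·R1: [0, -4, 4, -6, -2, 4]
R3 ← R3 + (5/6)·R2: [0, 0, 0, 0, 0, 0]
R4 ← R4 − (1/3)·R2: [0, 0, 0, 0, 0, 0]
Echelon form has 2 nonzero rows, so rank(B) = 2.
The column space has dimension equal to the rank: 2.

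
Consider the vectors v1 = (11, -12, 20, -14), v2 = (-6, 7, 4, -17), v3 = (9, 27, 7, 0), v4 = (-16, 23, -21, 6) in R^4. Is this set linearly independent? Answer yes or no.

Form the matrix with these vectors as rows and row reduce.
R2 ← R2 + (6/11)·R1: [0, 5/11, 164/11, -271/11]
R3 ← R3 − (9/11)·R1: [0, 405/11, -103/11, 126/11]
R4 ← R4 + (16/11)·R1: [0, 61/11, 89/11, -158/11]
R3 ← R3 − (81)·R2: [0, 0, -1217, 2007]
R4 ← R4 − (61/5)·R2: [0, 0, -869/5, 1431/5]
R4 ← R4 − (869/6085)·R3: [0, 0, 0, -2556/6085]
4 nonzero rows, so the 4 vectors span a space of dimension 4.
Since 4 = 4, the vectors are linearly independent.

yes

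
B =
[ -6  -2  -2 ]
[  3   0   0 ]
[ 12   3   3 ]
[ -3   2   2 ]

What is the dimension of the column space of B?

Row reduce to echelon form.
R2 ← R2 + (1/2)·R1: [0, -1, -1]
R3 ← R3 + (2)·R1: [0, -1, -1]
R4 ← R4 − (1/2)·R1: [0, 3, 3]
R3 ← R3 − R2: [0, 0, 0]
R4 ← R4 + (3)·R2: [0, 0, 0]
Echelon form has 2 nonzero rows, so rank(B) = 2.
The column space has dimension equal to the rank: 2.

2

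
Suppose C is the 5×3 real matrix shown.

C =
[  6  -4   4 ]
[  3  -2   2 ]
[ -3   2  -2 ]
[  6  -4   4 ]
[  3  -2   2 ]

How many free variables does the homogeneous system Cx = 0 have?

2

Row reduce to echelon form.
R2 ← R2 − (1/2)·R1: [0, 0, 0]
R3 ← R3 + (1/2)·R1: [0, 0, 0]
R4 ← R4 − R1: [0, 0, 0]
R5 ← R5 − (1/2)·R1: [0, 0, 0]
1 nonzero row, so rank(C) = 1.
C has 3 columns; by rank–nullity, nullity = 3 − 1 = 2.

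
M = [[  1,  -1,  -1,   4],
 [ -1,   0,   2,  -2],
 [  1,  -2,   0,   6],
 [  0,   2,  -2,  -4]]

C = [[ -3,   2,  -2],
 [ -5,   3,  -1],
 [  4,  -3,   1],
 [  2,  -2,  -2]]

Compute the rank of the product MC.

2

First compute MC:
[[  6,  -6, -10],
 [  7,  -4,   8],
 [ 19, -16, -12],
 [-26,  20,   4]]
Now row reduce the product.
R2 ← R2 − (7/6)·R1: [0, 3, 59/3]
R3 ← R3 − (19/6)·R1: [0, 3, 59/3]
R4 ← R4 + (13/3)·R1: [0, -6, -118/3]
R3 ← R3 − R2: [0, 0, 0]
R4 ← R4 + (2)·R2: [0, 0, 0]
2 nonzero rows, so rank(MC) = 2.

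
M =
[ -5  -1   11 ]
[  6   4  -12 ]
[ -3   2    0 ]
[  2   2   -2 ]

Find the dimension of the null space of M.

0

Row reduce to echelon form.
R2 ← R2 + (6/5)·R1: [0, 14/5, 6/5]
R3 ← R3 − (3/5)·R1: [0, 13/5, -33/5]
R4 ← R4 + (2/5)·R1: [0, 8/5, 12/5]
R3 ← R3 − (13/14)·R2: [0, 0, -54/7]
R4 ← R4 − (4/7)·R2: [0, 0, 12/7]
R4 ← R4 + (2/9)·R3: [0, 0, 0]
3 nonzero rows, so rank(M) = 3.
M has 3 columns; by rank–nullity, nullity = 3 − 3 = 0.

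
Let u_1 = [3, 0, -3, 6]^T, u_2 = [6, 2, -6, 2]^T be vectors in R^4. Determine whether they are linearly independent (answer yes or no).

Form the matrix with these vectors as rows and row reduce.
R2 ← R2 − (2)·R1: [0, 2, 0, -10]
2 nonzero rows, so the 2 vectors span a space of dimension 2.
Since 2 = 2, the vectors are linearly independent.

yes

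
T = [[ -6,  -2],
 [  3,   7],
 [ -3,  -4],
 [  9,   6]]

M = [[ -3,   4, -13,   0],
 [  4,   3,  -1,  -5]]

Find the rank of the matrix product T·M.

2

First compute TM:
[[ 10, -30,  80,  10],
 [ 19,  33, -46, -35],
 [ -7, -24,  43,  20],
 [ -3,  54, -123, -30]]
Now row reduce the product.
R2 ← R2 − (19/10)·R1: [0, 90, -198, -54]
R3 ← R3 + (7/10)·R1: [0, -45, 99, 27]
R4 ← R4 + (3/10)·R1: [0, 45, -99, -27]
R3 ← R3 + (1/2)·R2: [0, 0, 0, 0]
R4 ← R4 − (1/2)·R2: [0, 0, 0, 0]
2 nonzero rows, so rank(TM) = 2.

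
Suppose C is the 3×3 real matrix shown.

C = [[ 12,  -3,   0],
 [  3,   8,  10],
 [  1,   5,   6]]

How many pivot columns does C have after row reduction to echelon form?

Row reduce to echelon form.
R2 ← R2 − (1/4)·R1: [0, 35/4, 10]
R3 ← R3 − (1/12)·R1: [0, 21/4, 6]
R3 ← R3 − (3/5)·R2: [0, 0, 0]
Echelon form has 2 nonzero rows, so rank(C) = 2.
Each nonzero row contributes one pivot column: 2 pivot columns.

2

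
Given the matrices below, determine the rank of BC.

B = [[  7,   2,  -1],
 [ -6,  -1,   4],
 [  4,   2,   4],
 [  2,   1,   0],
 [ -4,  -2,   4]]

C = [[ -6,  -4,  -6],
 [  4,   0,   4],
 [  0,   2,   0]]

2

First compute BC:
[[-34, -30, -34],
 [ 32,  32,  32],
 [-16,  -8, -16],
 [ -8,  -8,  -8],
 [ 16,  24,  16]]
Now row reduce the product.
R2 ← R2 + (16/17)·R1: [0, 64/17, 0]
R3 ← R3 − (8/17)·R1: [0, 104/17, 0]
R4 ← R4 − (4/17)·R1: [0, -16/17, 0]
R5 ← R5 + (8/17)·R1: [0, 168/17, 0]
R3 ← R3 − (13/8)·R2: [0, 0, 0]
R4 ← R4 + (1/4)·R2: [0, 0, 0]
R5 ← R5 − (21/8)·R2: [0, 0, 0]
2 nonzero rows, so rank(BC) = 2.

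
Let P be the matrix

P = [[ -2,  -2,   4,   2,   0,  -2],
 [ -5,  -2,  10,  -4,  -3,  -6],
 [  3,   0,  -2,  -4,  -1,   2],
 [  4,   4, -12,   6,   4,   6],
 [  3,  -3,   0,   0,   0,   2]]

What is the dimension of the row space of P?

3

Row reduce to echelon form.
R2 ← R2 − (5/2)·R1: [0, 3, 0, -9, -3, -1]
R3 ← R3 + (3/2)·R1: [0, -3, 4, -1, -1, -1]
R4 ← R4 + (2)·R1: [0, 0, -4, 10, 4, 2]
R5 ← R5 + (3/2)·R1: [0, -6, 6, 3, 0, -1]
R3 ← R3 + R2: [0, 0, 4, -10, -4, -2]
R5 ← R5 + (2)·R2: [0, 0, 6, -15, -6, -3]
R4 ← R4 + R3: [0, 0, 0, 0, 0, 0]
R5 ← R5 − (3/2)·R3: [0, 0, 0, 0, 0, 0]
Echelon form has 3 nonzero rows, so rank(P) = 3.
The row space has dimension equal to the rank: 3.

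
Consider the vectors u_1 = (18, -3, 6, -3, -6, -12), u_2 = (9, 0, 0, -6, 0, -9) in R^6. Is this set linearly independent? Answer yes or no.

yes

Form the matrix with these vectors as rows and row reduce.
R2 ← R2 − (1/2)·R1: [0, 3/2, -3, -9/2, 3, -3]
2 nonzero rows, so the 2 vectors span a space of dimension 2.
Since 2 = 2, the vectors are linearly independent.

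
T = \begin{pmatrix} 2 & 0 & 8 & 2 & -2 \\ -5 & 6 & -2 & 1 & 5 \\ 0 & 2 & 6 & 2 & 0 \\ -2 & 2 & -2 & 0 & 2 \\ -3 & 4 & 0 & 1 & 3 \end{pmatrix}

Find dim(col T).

2

Row reduce to echelon form.
R2 ← R2 + (5/2)·R1: [0, 6, 18, 6, 0]
R4 ← R4 + R1: [0, 2, 6, 2, 0]
R5 ← R5 + (3/2)·R1: [0, 4, 12, 4, 0]
R3 ← R3 − (1/3)·R2: [0, 0, 0, 0, 0]
R4 ← R4 − (1/3)·R2: [0, 0, 0, 0, 0]
R5 ← R5 − (2/3)·R2: [0, 0, 0, 0, 0]
Echelon form has 2 nonzero rows, so rank(T) = 2.
The column space has dimension equal to the rank: 2.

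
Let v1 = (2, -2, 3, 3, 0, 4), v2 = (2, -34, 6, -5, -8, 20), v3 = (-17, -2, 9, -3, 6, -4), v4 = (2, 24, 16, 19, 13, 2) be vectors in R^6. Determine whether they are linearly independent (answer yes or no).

Form the matrix with these vectors as rows and row reduce.
R2 ← R2 − R1: [0, -32, 3, -8, -8, 16]
R3 ← R3 + (17/2)·R1: [0, -19, 69/2, 45/2, 6, 30]
R4 ← R4 − R1: [0, 26, 13, 16, 13, -2]
R3 ← R3 − (19/32)·R2: [0, 0, 1047/32, 109/4, 43/4, 41/2]
R4 ← R4 + (13/16)·R2: [0, 0, 247/16, 19/2, 13/2, 11]
R4 ← R4 − (494/1047)·R3: [0, 0, 0, -3515/1047, 1495/1047, 1390/1047]
4 nonzero rows, so the 4 vectors span a space of dimension 4.
Since 4 = 4, the vectors are linearly independent.

yes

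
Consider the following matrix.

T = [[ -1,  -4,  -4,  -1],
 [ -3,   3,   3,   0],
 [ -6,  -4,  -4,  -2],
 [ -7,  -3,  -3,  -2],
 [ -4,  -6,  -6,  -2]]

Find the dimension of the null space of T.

Row reduce to echelon form.
R2 ← R2 − (3)·R1: [0, 15, 15, 3]
R3 ← R3 − (6)·R1: [0, 20, 20, 4]
R4 ← R4 − (7)·R1: [0, 25, 25, 5]
R5 ← R5 − (4)·R1: [0, 10, 10, 2]
R3 ← R3 − (4/3)·R2: [0, 0, 0, 0]
R4 ← R4 − (5/3)·R2: [0, 0, 0, 0]
R5 ← R5 − (2/3)·R2: [0, 0, 0, 0]
2 nonzero rows, so rank(T) = 2.
T has 4 columns; by rank–nullity, nullity = 4 − 2 = 2.

2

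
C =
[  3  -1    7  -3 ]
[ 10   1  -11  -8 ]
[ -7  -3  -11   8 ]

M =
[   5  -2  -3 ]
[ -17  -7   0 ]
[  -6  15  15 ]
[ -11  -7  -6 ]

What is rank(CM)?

3

First compute CM:
[[ 23, 127, 114],
 [187, -136, -147],
 [ -6, -186, -192]]
Now row reduce the product.
R2 ← R2 − (187/23)·R1: [0, -26877/23, -24699/23]
R3 ← R3 + (6/23)·R1: [0, -3516/23, -3732/23]
R3 ← R3 − (1172/8959)·R2: [0, 0, -195120/8959]
3 nonzero rows, so rank(CM) = 3.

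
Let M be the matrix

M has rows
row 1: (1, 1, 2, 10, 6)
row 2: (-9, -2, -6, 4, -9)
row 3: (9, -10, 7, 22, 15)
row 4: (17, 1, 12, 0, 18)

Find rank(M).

Row reduce to echelon form.
R2 ← R2 + (9)·R1: [0, 7, 12, 94, 45]
R3 ← R3 − (9)·R1: [0, -19, -11, -68, -39]
R4 ← R4 − (17)·R1: [0, -16, -22, -170, -84]
R3 ← R3 + (19/7)·R2: [0, 0, 151/7, 1310/7, 582/7]
R4 ← R4 + (16/7)·R2: [0, 0, 38/7, 314/7, 132/7]
R4 ← R4 − (38/151)·R3: [0, 0, 0, -338/151, -312/151]
Echelon form has 4 nonzero rows, so rank(M) = 4.

4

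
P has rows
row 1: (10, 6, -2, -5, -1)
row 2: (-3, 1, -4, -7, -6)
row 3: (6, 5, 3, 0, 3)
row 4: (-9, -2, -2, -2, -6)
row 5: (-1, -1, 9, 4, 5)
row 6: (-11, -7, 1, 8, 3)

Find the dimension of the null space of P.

Row reduce to echelon form.
R2 ← R2 + (3/10)·R1: [0, 14/5, -23/5, -17/2, -63/10]
R3 ← R3 − (3/5)·R1: [0, 7/5, 21/5, 3, 18/5]
R4 ← R4 + (9/10)·R1: [0, 17/5, -19/5, -13/2, -69/10]
R5 ← R5 + (1/10)·R1: [0, -2/5, 44/5, 7/2, 49/10]
R6 ← R6 + (11/10)·R1: [0, -2/5, -6/5, 5/2, 19/10]
R3 ← R3 − (1/2)·R2: [0, 0, 13/2, 29/4, 27/4]
R4 ← R4 − (17/14)·R2: [0, 0, 25/14, 107/28, 3/4]
R5 ← R5 + (1/7)·R2: [0, 0, 57/7, 16/7, 4]
R6 ← R6 + (1/7)·R2: [0, 0, -13/7, 9/7, 1]
R4 ← R4 − (25/91)·R3: [0, 0, 0, 333/182, -201/182]
R5 ← R5 − (114/91)·R3: [0, 0, 0, -1237/182, -811/182]
R6 ← R6 + (2/7)·R3: [0, 0, 0, 47/14, 41/14]
R5 ← R5 + (1237/333)·R4: [0, 0, 0, 0, -950/111]
R6 ← R6 − (611/333)·R4: [0, 0, 0, 0, 550/111]
R6 ← R6 + (11/19)·R5: [0, 0, 0, 0, 0]
5 nonzero rows, so rank(P) = 5.
P has 5 columns; by rank–nullity, nullity = 5 − 5 = 0.

0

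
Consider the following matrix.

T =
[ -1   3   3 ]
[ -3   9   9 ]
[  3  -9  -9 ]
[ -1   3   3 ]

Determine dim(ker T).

Row reduce to echelon form.
R2 ← R2 − (3)·R1: [0, 0, 0]
R3 ← R3 + (3)·R1: [0, 0, 0]
R4 ← R4 − R1: [0, 0, 0]
1 nonzero row, so rank(T) = 1.
T has 3 columns; by rank–nullity, nullity = 3 − 1 = 2.

2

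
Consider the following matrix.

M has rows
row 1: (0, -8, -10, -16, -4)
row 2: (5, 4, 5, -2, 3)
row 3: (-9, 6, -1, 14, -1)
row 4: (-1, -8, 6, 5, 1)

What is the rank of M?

4

Row reduce to echelon form.
Swap R1 ↔ R2
R3 ← R3 + (9/5)·R1: [0, 66/5, 8, 52/5, 22/5]
R4 ← R4 + (1/5)·R1: [0, -36/5, 7, 23/5, 8/5]
R3 ← R3 + (33/20)·R2: [0, 0, -17/2, -16, -11/5]
R4 ← R4 − (9/10)·R2: [0, 0, 16, 19, 26/5]
R4 ← R4 + (32/17)·R3: [0, 0, 0, -189/17, 18/17]
Echelon form has 4 nonzero rows, so rank(M) = 4.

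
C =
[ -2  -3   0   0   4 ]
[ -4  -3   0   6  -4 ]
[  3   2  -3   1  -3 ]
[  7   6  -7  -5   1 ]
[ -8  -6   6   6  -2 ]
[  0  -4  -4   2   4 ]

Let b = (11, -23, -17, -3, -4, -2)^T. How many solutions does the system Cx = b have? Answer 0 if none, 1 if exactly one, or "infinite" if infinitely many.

Row reduce the augmented matrix [C | b].
R2 ← R2 − (2)·R1: [0, 3, 0, 6, -12, -45]
R3 ← R3 + (3/2)·R1: [0, -5/2, -3, 1, 3, -1/2]
R4 ← R4 + (7/2)·R1: [0, -9/2, -7, -5, 15, 71/2]
R5 ← R5 − (4)·R1: [0, 6, 6, 6, -18, -48]
R3 ← R3 + (5/6)·R2: [0, 0, -3, 6, -7, -38]
R4 ← R4 + (3/2)·R2: [0, 0, -7, 4, -3, -32]
R5 ← R5 − (2)·R2: [0, 0, 6, -6, 6, 42]
R6 ← R6 + (4/3)·R2: [0, 0, -4, 10, -12, -62]
R4 ← R4 − (7/3)·R3: [0, 0, 0, -10, 40/3, 170/3]
R5 ← R5 + (2)·R3: [0, 0, 0, 6, -8, -34]
R6 ← R6 − (4/3)·R3: [0, 0, 0, 2, -8/3, -34/3]
R5 ← R5 + (3/5)·R4: [0, 0, 0, 0, 0, 0]
R6 ← R6 + (1/5)·R4: [0, 0, 0, 0, 0, 0]
The echelon form has 4 nonzero rows, and every pivot lies in the first 5 columns, so rank(C) = rank([C|b]) = 4.
The system is consistent.
rank = 4 < 5 unknowns, so there are infinitely many solutions.

infinite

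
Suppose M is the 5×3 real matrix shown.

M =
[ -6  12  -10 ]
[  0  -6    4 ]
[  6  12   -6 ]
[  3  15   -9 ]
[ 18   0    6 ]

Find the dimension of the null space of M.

1

Row reduce to echelon form.
R3 ← R3 + R1: [0, 24, -16]
R4 ← R4 + (1/2)·R1: [0, 21, -14]
R5 ← R5 + (3)·R1: [0, 36, -24]
R3 ← R3 + (4)·R2: [0, 0, 0]
R4 ← R4 + (7/2)·R2: [0, 0, 0]
R5 ← R5 + (6)·R2: [0, 0, 0]
2 nonzero rows, so rank(M) = 2.
M has 3 columns; by rank–nullity, nullity = 3 − 2 = 1.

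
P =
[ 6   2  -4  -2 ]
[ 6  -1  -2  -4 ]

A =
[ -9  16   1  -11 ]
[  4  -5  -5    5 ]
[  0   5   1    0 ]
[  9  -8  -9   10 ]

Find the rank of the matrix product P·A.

First compute PA:
[[-64,  82,  10, -76],
 [-94, 123,  45, -111]]
Now row reduce the product.
R2 ← R2 − (47/32)·R1: [0, 41/16, 485/16, 5/8]
2 nonzero rows, so rank(PA) = 2.

2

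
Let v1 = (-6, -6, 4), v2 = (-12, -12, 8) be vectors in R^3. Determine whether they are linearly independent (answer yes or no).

no

Form the matrix with these vectors as rows and row reduce.
R2 ← R2 − (2)·R1: [0, 0, 0]
1 nonzero row, so the 2 vectors span a space of dimension 1.
Since 1 < 2, the vectors are linearly dependent.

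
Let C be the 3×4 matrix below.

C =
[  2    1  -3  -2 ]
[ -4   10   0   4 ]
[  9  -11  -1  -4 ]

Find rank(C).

3

Row reduce to echelon form.
R2 ← R2 + (2)·R1: [0, 12, -6, 0]
R3 ← R3 − (9/2)·R1: [0, -31/2, 25/2, 5]
R3 ← R3 + (31/24)·R2: [0, 0, 19/4, 5]
Echelon form has 3 nonzero rows, so rank(C) = 3.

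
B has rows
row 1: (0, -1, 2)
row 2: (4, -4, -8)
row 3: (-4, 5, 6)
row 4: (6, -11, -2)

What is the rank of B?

2

Row reduce to echelon form.
Swap R1 ↔ R2
R3 ← R3 + R1: [0, 1, -2]
R4 ← R4 − (3/2)·R1: [0, -5, 10]
R3 ← R3 + R2: [0, 0, 0]
R4 ← R4 − (5)·R2: [0, 0, 0]
Echelon form has 2 nonzero rows, so rank(B) = 2.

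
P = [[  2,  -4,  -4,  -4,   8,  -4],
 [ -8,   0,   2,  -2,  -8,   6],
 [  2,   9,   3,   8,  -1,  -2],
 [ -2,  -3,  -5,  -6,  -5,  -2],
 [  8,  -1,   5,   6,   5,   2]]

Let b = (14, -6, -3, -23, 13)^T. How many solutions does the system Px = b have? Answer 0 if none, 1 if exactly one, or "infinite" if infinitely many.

infinite

Row reduce the augmented matrix [P | b].
R2 ← R2 + (4)·R1: [0, -16, -14, -18, 24, -10, 50]
R3 ← R3 − R1: [0, 13, 7, 12, -9, 2, -17]
R4 ← R4 + R1: [0, -7, -9, -10, 3, -6, -9]
R5 ← R5 − (4)·R1: [0, 15, 21, 22, -27, 18, -43]
R3 ← R3 + (13/16)·R2: [0, 0, -35/8, -21/8, 21/2, -49/8, 189/8]
R4 ← R4 − (7/16)·R2: [0, 0, -23/8, -17/8, -15/2, -13/8, -247/8]
R5 ← R5 + (15/16)·R2: [0, 0, 63/8, 41/8, -9/2, 69/8, 31/8]
R4 ← R4 − (23/35)·R3: [0, 0, 0, -2/5, -72/5, 12/5, -232/5]
R5 ← R5 + (9/5)·R3: [0, 0, 0, 2/5, 72/5, -12/5, 232/5]
R5 ← R5 + R4: [0, 0, 0, 0, 0, 0, 0]
The echelon form has 4 nonzero rows, and every pivot lies in the first 6 columns, so rank(P) = rank([P|b]) = 4.
The system is consistent.
rank = 4 < 6 unknowns, so there are infinitely many solutions.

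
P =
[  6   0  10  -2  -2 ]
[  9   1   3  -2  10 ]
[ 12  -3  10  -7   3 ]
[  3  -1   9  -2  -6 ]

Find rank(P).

Row reduce to echelon form.
R2 ← R2 − (3/2)·R1: [0, 1, -12, 1, 13]
R3 ← R3 − (2)·R1: [0, -3, -10, -3, 7]
R4 ← R4 − (1/2)·R1: [0, -1, 4, -1, -5]
R3 ← R3 + (3)·R2: [0, 0, -46, 0, 46]
R4 ← R4 + R2: [0, 0, -8, 0, 8]
R4 ← R4 − (4/23)·R3: [0, 0, 0, 0, 0]
Echelon form has 3 nonzero rows, so rank(P) = 3.

3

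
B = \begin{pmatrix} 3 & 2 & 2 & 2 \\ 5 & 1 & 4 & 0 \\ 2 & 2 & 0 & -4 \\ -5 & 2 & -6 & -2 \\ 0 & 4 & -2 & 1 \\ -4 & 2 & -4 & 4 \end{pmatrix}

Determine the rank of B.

3

Row reduce to echelon form.
R2 ← R2 − (5/3)·R1: [0, -7/3, 2/3, -10/3]
R3 ← R3 − (2/3)·R1: [0, 2/3, -4/3, -16/3]
R4 ← R4 + (5/3)·R1: [0, 16/3, -8/3, 4/3]
R6 ← R6 + (4/3)·R1: [0, 14/3, -4/3, 20/3]
R3 ← R3 + (2/7)·R2: [0, 0, -8/7, -44/7]
R4 ← R4 + (16/7)·R2: [0, 0, -8/7, -44/7]
R5 ← R5 + (12/7)·R2: [0, 0, -6/7, -33/7]
R6 ← R6 + (2)·R2: [0, 0, 0, 0]
R4 ← R4 − R3: [0, 0, 0, 0]
R5 ← R5 − (3/4)·R3: [0, 0, 0, 0]
Echelon form has 3 nonzero rows, so rank(B) = 3.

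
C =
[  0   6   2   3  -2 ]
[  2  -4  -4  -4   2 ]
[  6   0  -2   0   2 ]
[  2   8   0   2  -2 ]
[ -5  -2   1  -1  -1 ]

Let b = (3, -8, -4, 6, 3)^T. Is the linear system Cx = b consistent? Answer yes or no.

Row reduce the augmented matrix [C | b].
Swap R1 ↔ R2
R3 ← R3 − (3)·R1: [0, 12, 10, 12, -4, 20]
R4 ← R4 − R1: [0, 12, 4, 6, -4, 14]
R5 ← R5 + (5/2)·R1: [0, -12, -9, -11, 4, -17]
R3 ← R3 − (2)·R2: [0, 0, 6, 6, 0, 14]
R4 ← R4 − (2)·R2: [0, 0, 0, 0, 0, 8]
R5 ← R5 + (2)·R2: [0, 0, -5, -5, 0, -11]
R5 ← R5 + (5/6)·R3: [0, 0, 0, 0, 0, 2/3]
R5 ← R5 − (1/12)·R4: [0, 0, 0, 0, 0, 0]
The echelon form has 4 nonzero rows; the last pivot sits in the augmented column, so rank(C) = 3 but rank([C|b]) = 4.
Since the ranks differ, the system is inconsistent.

no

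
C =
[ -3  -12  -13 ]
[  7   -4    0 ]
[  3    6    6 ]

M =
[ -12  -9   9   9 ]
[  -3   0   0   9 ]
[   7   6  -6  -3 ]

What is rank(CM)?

2

First compute CM:
[[-19, -51,  51, -96],
 [-72, -63,  63,  27],
 [-12,   9,  -9,  63]]
Now row reduce the product.
R2 ← R2 − (72/19)·R1: [0, 2475/19, -2475/19, 7425/19]
R3 ← R3 − (12/19)·R1: [0, 783/19, -783/19, 2349/19]
R3 ← R3 − (87/275)·R2: [0, 0, 0, 0]
2 nonzero rows, so rank(CM) = 2.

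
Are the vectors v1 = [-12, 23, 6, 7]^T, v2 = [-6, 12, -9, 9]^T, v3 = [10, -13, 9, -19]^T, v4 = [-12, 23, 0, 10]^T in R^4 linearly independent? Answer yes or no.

no

Form the matrix with these vectors as rows and row reduce.
R2 ← R2 − (1/2)·R1: [0, 1/2, -12, 11/2]
R3 ← R3 + (5/6)·R1: [0, 37/6, 14, -79/6]
R4 ← R4 − R1: [0, 0, -6, 3]
R3 ← R3 − (37/3)·R2: [0, 0, 162, -81]
R4 ← R4 + (1/27)·R3: [0, 0, 0, 0]
3 nonzero rows, so the 4 vectors span a space of dimension 3.
Since 3 < 4, the vectors are linearly dependent.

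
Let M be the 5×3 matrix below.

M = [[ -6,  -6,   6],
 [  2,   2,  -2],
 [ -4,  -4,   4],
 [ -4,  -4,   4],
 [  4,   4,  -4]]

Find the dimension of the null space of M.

Row reduce to echelon form.
R2 ← R2 + (1/3)·R1: [0, 0, 0]
R3 ← R3 − (2/3)·R1: [0, 0, 0]
R4 ← R4 − (2/3)·R1: [0, 0, 0]
R5 ← R5 + (2/3)·R1: [0, 0, 0]
1 nonzero row, so rank(M) = 1.
M has 3 columns; by rank–nullity, nullity = 3 − 1 = 2.

2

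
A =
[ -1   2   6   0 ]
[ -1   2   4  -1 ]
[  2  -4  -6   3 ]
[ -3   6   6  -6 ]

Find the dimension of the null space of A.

2

Row reduce to echelon form.
R2 ← R2 − R1: [0, 0, -2, -1]
R3 ← R3 + (2)·R1: [0, 0, 6, 3]
R4 ← R4 − (3)·R1: [0, 0, -12, -6]
R3 ← R3 + (3)·R2: [0, 0, 0, 0]
R4 ← R4 − (6)·R2: [0, 0, 0, 0]
2 nonzero rows, so rank(A) = 2.
A has 4 columns; by rank–nullity, nullity = 4 − 2 = 2.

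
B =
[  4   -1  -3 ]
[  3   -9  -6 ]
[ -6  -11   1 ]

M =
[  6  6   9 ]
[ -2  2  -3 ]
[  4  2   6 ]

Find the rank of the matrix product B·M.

2

First compute BM:
[[ 14,  16,  21],
 [ 12, -12,  18],
 [-10, -56, -15]]
Now row reduce the product.
R2 ← R2 − (6/7)·R1: [0, -180/7, 0]
R3 ← R3 + (5/7)·R1: [0, -312/7, 0]
R3 ← R3 − (26/15)·R2: [0, 0, 0]
2 nonzero rows, so rank(BM) = 2.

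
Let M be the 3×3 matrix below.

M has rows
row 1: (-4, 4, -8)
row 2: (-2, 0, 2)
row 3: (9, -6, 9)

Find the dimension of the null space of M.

Row reduce to echelon form.
R2 ← R2 − (1/2)·R1: [0, -2, 6]
R3 ← R3 + (9/4)·R1: [0, 3, -9]
R3 ← R3 + (3/2)·R2: [0, 0, 0]
2 nonzero rows, so rank(M) = 2.
M has 3 columns; by rank–nullity, nullity = 3 − 2 = 1.

1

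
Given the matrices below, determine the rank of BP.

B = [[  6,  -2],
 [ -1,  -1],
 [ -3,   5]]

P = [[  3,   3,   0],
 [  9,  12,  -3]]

First compute BP:
[[  0,  -6,   6],
 [-12, -15,   3],
 [ 36,  51, -15]]
Now row reduce the product.
Swap R1 ↔ R2
R3 ← R3 + (3)·R1: [0, 6, -6]
R3 ← R3 + R2: [0, 0, 0]
2 nonzero rows, so rank(BP) = 2.

2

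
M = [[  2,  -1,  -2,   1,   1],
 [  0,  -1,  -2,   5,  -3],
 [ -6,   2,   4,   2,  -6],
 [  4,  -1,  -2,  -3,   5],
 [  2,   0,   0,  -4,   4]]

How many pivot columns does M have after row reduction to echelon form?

Row reduce to echelon form.
R3 ← R3 + (3)·R1: [0, -1, -2, 5, -3]
R4 ← R4 − (2)·R1: [0, 1, 2, -5, 3]
R5 ← R5 − R1: [0, 1, 2, -5, 3]
R3 ← R3 − R2: [0, 0, 0, 0, 0]
R4 ← R4 + R2: [0, 0, 0, 0, 0]
R5 ← R5 + R2: [0, 0, 0, 0, 0]
Echelon form has 2 nonzero rows, so rank(M) = 2.
Each nonzero row contributes one pivot column: 2 pivot columns.

2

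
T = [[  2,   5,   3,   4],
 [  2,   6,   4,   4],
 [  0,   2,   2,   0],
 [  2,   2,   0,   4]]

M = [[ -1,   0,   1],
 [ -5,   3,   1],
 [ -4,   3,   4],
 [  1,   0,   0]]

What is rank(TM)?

First compute TM:
[[-35,  24,  19],
 [-44,  30,  24],
 [-18,  12,  10],
 [ -8,   6,   4]]
Now row reduce the product.
R2 ← R2 − (44/35)·R1: [0, -6/35, 4/35]
R3 ← R3 − (18/35)·R1: [0, -12/35, 8/35]
R4 ← R4 − (8/35)·R1: [0, 18/35, -12/35]
R3 ← R3 − (2)·R2: [0, 0, 0]
R4 ← R4 + (3)·R2: [0, 0, 0]
2 nonzero rows, so rank(TM) = 2.

2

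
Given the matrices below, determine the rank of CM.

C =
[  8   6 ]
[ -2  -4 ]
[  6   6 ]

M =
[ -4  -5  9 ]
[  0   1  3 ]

2

First compute CM:
[[-32, -34,  90],
 [  8,   6, -30],
 [-24, -24,  72]]
Now row reduce the product.
R2 ← R2 + (1/4)·R1: [0, -5/2, -15/2]
R3 ← R3 − (3/4)·R1: [0, 3/2, 9/2]
R3 ← R3 + (3/5)·R2: [0, 0, 0]
2 nonzero rows, so rank(CM) = 2.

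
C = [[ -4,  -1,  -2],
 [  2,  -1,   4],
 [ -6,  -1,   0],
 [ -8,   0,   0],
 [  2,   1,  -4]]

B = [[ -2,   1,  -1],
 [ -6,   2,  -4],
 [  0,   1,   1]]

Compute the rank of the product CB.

2

First compute CB:
[[ 14,  -8,   6],
 [  2,   4,   6],
 [ 18,  -8,  10],
 [ 16,  -8,   8],
 [-10,   0, -10]]
Now row reduce the product.
R2 ← R2 − (1/7)·R1: [0, 36/7, 36/7]
R3 ← R3 − (9/7)·R1: [0, 16/7, 16/7]
R4 ← R4 − (8/7)·R1: [0, 8/7, 8/7]
R5 ← R5 + (5/7)·R1: [0, -40/7, -40/7]
R3 ← R3 − (4/9)·R2: [0, 0, 0]
R4 ← R4 − (2/9)·R2: [0, 0, 0]
R5 ← R5 + (10/9)·R2: [0, 0, 0]
2 nonzero rows, so rank(CB) = 2.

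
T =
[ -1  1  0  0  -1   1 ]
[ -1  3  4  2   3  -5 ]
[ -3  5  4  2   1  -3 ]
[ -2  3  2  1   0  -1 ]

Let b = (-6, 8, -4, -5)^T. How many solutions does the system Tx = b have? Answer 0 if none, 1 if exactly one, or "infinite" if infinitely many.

Row reduce the augmented matrix [T | b].
R2 ← R2 − R1: [0, 2, 4, 2, 4, -6, 14]
R3 ← R3 − (3)·R1: [0, 2, 4, 2, 4, -6, 14]
R4 ← R4 − (2)·R1: [0, 1, 2, 1, 2, -3, 7]
R3 ← R3 − R2: [0, 0, 0, 0, 0, 0, 0]
R4 ← R4 − (1/2)·R2: [0, 0, 0, 0, 0, 0, 0]
The echelon form has 2 nonzero rows, and every pivot lies in the first 6 columns, so rank(T) = rank([T|b]) = 2.
The system is consistent.
rank = 2 < 6 unknowns, so there are infinitely many solutions.

infinite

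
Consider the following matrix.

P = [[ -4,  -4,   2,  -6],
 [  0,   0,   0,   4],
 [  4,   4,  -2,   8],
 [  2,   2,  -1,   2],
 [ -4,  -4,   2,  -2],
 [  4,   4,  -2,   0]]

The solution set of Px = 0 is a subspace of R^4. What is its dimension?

2

Row reduce to echelon form.
R3 ← R3 + R1: [0, 0, 0, 2]
R4 ← R4 + (1/2)·R1: [0, 0, 0, -1]
R5 ← R5 − R1: [0, 0, 0, 4]
R6 ← R6 + R1: [0, 0, 0, -6]
R3 ← R3 − (1/2)·R2: [0, 0, 0, 0]
R4 ← R4 + (1/4)·R2: [0, 0, 0, 0]
R5 ← R5 − R2: [0, 0, 0, 0]
R6 ← R6 + (3/2)·R2: [0, 0, 0, 0]
2 nonzero rows, so rank(P) = 2.
P has 4 columns; by rank–nullity, nullity = 4 − 2 = 2.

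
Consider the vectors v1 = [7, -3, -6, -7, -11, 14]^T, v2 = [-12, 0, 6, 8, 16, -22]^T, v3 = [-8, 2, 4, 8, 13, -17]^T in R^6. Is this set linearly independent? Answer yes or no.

Form the matrix with these vectors as rows and row reduce.
R2 ← R2 + (12/7)·R1: [0, -36/7, -30/7, -4, -20/7, 2]
R3 ← R3 + (8/7)·R1: [0, -10/7, -20/7, 0, 3/7, -1]
R3 ← R3 − (5/18)·R2: [0, 0, -5/3, 10/9, 11/9, -14/9]
3 nonzero rows, so the 3 vectors span a space of dimension 3.
Since 3 = 3, the vectors are linearly independent.

yes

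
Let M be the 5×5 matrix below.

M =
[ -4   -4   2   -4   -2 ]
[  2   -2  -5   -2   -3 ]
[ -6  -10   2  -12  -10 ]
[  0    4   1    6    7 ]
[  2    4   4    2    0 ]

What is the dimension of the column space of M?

Row reduce to echelon form.
R2 ← R2 + (1/2)·R1: [0, -4, -4, -4, -4]
R3 ← R3 − (3/2)·R1: [0, -4, -1, -6, -7]
R5 ← R5 + (1/2)·R1: [0, 2, 5, 0, -1]
R3 ← R3 − R2: [0, 0, 3, -2, -3]
R4 ← R4 + R2: [0, 0, -3, 2, 3]
R5 ← R5 + (1/2)·R2: [0, 0, 3, -2, -3]
R4 ← R4 + R3: [0, 0, 0, 0, 0]
R5 ← R5 − R3: [0, 0, 0, 0, 0]
Echelon form has 3 nonzero rows, so rank(M) = 3.
The column space has dimension equal to the rank: 3.

3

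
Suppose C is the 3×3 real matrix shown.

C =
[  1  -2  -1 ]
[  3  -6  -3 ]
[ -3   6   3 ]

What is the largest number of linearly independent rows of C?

Row reduce to echelon form.
R2 ← R2 − (3)·R1: [0, 0, 0]
R3 ← R3 + (3)·R1: [0, 0, 0]
Echelon form has 1 nonzero row, so rank(C) = 1.
The rank gives the maximum number of linearly independent rows: 1.

1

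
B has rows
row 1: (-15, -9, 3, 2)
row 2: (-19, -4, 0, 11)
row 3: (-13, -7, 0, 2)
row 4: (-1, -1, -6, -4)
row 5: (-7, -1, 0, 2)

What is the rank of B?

4

Row reduce to echelon form.
R2 ← R2 − (19/15)·R1: [0, 37/5, -19/5, 127/15]
R3 ← R3 − (13/15)·R1: [0, 4/5, -13/5, 4/15]
R4 ← R4 − (1/15)·R1: [0, -2/5, -31/5, -62/15]
R5 ← R5 − (7/15)·R1: [0, 16/5, -7/5, 16/15]
R3 ← R3 − (4/37)·R2: [0, 0, -81/37, -24/37]
R4 ← R4 + (2/37)·R2: [0, 0, -237/37, -136/37]
R5 ← R5 − (16/37)·R2: [0, 0, 9/37, -96/37]
R4 ← R4 − (79/27)·R3: [0, 0, 0, -16/9]
R5 ← R5 + (1/9)·R3: [0, 0, 0, -8/3]
R5 ← R5 − (3/2)·R4: [0, 0, 0, 0]
Echelon form has 4 nonzero rows, so rank(B) = 4.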